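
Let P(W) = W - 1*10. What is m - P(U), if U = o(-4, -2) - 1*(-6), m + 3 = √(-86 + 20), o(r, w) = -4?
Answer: 5 + I*√66 ≈ 5.0 + 8.124*I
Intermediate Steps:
m = -3 + I*√66 (m = -3 + √(-86 + 20) = -3 + √(-66) = -3 + I*√66 ≈ -3.0 + 8.124*I)
U = 2 (U = -4 - 1*(-6) = -4 + 6 = 2)
P(W) = -10 + W (P(W) = W - 10 = -10 + W)
m - P(U) = (-3 + I*√66) - (-10 + 2) = (-3 + I*√66) - 1*(-8) = (-3 + I*√66) + 8 = 5 + I*√66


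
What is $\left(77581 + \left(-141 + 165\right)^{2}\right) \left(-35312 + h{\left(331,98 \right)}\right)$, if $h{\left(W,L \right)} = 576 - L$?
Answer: $-2722520938$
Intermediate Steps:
$\left(77581 + \left(-141 + 165\right)^{2}\right) \left(-35312 + h{\left(331,98 \right)}\right) = \left(77581 + \left(-141 + 165\right)^{2}\right) \left(-35312 + \left(576 - 98\right)\right) = \left(77581 + 24^{2}\right) \left(-35312 + \left(576 - 98\right)\right) = \left(77581 + 576\right) \left(-35312 + 478\right) = 78157 \left(-34834\right) = -2722520938$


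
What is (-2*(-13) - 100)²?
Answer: 5476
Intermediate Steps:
(-2*(-13) - 100)² = (26 - 100)² = (-74)² = 5476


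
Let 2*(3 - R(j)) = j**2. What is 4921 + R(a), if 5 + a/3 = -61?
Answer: -14678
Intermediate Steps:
a = -198 (a = -15 + 3*(-61) = -15 - 183 = -198)
R(j) = 3 - j**2/2
4921 + R(a) = 4921 + (3 - 1/2*(-198)**2) = 4921 + (3 - 1/2*39204) = 4921 + (3 - 19602) = 4921 - 19599 = -14678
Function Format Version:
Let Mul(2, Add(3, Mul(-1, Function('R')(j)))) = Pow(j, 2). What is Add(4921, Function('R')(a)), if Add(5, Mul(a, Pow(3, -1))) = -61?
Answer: -14678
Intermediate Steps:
a = -198 (a = Add(-15, Mul(3, -61)) = Add(-15, -183) = -198)
Function('R')(j) = Add(3, Mul(Rational(-1, 2), Pow(j, 2)))
Add(4921, Function('R')(a)) = Add(4921, Add(3, Mul(Rational(-1, 2), Pow(-198, 2)))) = Add(4921, Add(3, Mul(Rational(-1, 2), 39204))) = Add(4921, Add(3, -19602)) = Add(4921, -19599) = -14678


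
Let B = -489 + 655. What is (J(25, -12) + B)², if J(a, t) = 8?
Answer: 30276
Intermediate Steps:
B = 166
(J(25, -12) + B)² = (8 + 166)² = 174² = 30276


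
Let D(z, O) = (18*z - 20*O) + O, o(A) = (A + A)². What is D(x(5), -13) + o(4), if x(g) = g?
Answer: 401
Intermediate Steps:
o(A) = 4*A² (o(A) = (2*A)² = 4*A²)
D(z, O) = -19*O + 18*z (D(z, O) = (-20*O + 18*z) + O = -19*O + 18*z)
D(x(5), -13) + o(4) = (-19*(-13) + 18*5) + 4*4² = (247 + 90) + 4*16 = 337 + 64 = 401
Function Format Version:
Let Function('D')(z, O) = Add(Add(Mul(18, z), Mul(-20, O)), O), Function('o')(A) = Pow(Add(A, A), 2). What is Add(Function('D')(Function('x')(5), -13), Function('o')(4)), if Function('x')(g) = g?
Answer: 401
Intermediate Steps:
Function('o')(A) = Mul(4, Pow(A, 2)) (Function('o')(A) = Pow(Mul(2, A), 2) = Mul(4, Pow(A, 2)))
Function('D')(z, O) = Add(Mul(-19, O), Mul(18, z)) (Function('D')(z, O) = Add(Add(Mul(-20, O), Mul(18, z)), O) = Add(Mul(-19, O), Mul(18, z)))
Add(Function('D')(Function('x')(5), -13), Function('o')(4)) = Add(Add(Mul(-19, -13), Mul(18, 5)), Mul(4, Pow(4, 2))) = Add(Add(247, 90), Mul(4, 16)) = Add(337, 64) = 401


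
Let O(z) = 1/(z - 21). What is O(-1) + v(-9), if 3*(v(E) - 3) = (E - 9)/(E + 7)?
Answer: 131/22 ≈ 5.9545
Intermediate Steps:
O(z) = 1/(-21 + z)
v(E) = 3 + (-9 + E)/(3*(7 + E)) (v(E) = 3 + ((E - 9)/(E + 7))/3 = 3 + ((-9 + E)/(7 + E))/3 = 3 + (-9 + E)/(3*(7 + E)))
O(-1) + v(-9) = 1/(-21 - 1) + 2*(27 + 5*(-9))/(3*(7 - 9)) = 1/(-22) + (⅔)*(27 - 45)/(-2) = -1/22 + (⅔)*(-½)*(-18) = -1/22 + 6 = 131/22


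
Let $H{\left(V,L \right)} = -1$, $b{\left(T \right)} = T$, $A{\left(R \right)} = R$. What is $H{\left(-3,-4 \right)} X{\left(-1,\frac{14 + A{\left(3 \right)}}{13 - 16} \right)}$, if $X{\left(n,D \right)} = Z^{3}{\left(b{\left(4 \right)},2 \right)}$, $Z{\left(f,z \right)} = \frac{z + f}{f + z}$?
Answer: $-1$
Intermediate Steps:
$Z{\left(f,z \right)} = 1$ ($Z{\left(f,z \right)} = \frac{f + z}{f + z} = 1$)
$X{\left(n,D \right)} = 1$ ($X{\left(n,D \right)} = 1^{3} = 1$)
$H{\left(-3,-4 \right)} X{\left(-1,\frac{14 + A{\left(3 \right)}}{13 - 16} \right)} = \left(-1\right) 1 = -1$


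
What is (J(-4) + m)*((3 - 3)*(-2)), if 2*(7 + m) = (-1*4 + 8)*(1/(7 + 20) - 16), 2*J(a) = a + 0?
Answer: 0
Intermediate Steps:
J(a) = a/2 (J(a) = (a + 0)/2 = a/2)
m = -1051/27 (m = -7 + ((-1*4 + 8)*(1/(7 + 20) - 16))/2 = -7 + ((-4 + 8)*(1/27 - 16))/2 = -7 + (4*(1/27 - 16))/2 = -7 + (4*(-431/27))/2 = -7 + (½)*(-1724/27) = -7 - 862/27 = -1051/27 ≈ -38.926)
(J(-4) + m)*((3 - 3)*(-2)) = ((½)*(-4) - 1051/27)*((3 - 3)*(-2)) = (-2 - 1051/27)*(0*(-2)) = -1105/27*0 = 0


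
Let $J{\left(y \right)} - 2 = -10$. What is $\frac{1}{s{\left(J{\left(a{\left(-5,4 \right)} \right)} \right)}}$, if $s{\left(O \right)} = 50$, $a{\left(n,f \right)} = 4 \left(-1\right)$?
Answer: $\frac{1}{50} \approx 0.02$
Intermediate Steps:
$a{\left(n,f \right)} = -4$
$J{\left(y \right)} = -8$ ($J{\left(y \right)} = 2 - 10 = -8$)
$\frac{1}{s{\left(J{\left(a{\left(-5,4 \right)} \right)} \right)}} = \frac{1}{50}$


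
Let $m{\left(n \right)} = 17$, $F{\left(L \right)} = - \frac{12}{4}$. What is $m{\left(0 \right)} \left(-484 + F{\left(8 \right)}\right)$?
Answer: $-8279$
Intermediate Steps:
$F{\left(L \right)} = -3$ ($F{\left(L \right)} = \left(-12\right) \frac{1}{4} = -3$)
$m{\left(0 \right)} \left(-484 + F{\left(8 \right)}\right) = 17 \left(-484 - 3\right) = 17 \left(-487\right) = -8279$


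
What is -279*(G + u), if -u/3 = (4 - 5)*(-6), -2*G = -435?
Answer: -111321/2 ≈ -55661.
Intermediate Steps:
G = 435/2 (G = -½*(-435) = 435/2 ≈ 217.50)
u = -18 (u = -3*(4 - 5)*(-6) = -(-3)*(-6) = -3*6 = -18)
-279*(G + u) = -279*(435/2 - 18) = -279*399/2 = -111321/2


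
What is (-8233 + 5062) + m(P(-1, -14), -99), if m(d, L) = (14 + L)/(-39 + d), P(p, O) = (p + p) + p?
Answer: -133097/42 ≈ -3169.0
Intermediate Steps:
P(p, O) = 3*p (P(p, O) = 2*p + p = 3*p)
m(d, L) = (14 + L)/(-39 + d)
(-8233 + 5062) + m(P(-1, -14), -99) = (-8233 + 5062) + (14 - 99)/(-39 + 3*(-1)) = -3171 - 85/(-39 - 3) = -3171 - 85/(-42) = -3171 - 1/42*(-85) = -3171 + 85/42 = -133097/42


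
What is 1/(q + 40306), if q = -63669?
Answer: -1/23363 ≈ -4.2803e-5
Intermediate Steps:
1/(q + 40306) = 1/(-63669 + 40306) = 1/(-23363) = -1/23363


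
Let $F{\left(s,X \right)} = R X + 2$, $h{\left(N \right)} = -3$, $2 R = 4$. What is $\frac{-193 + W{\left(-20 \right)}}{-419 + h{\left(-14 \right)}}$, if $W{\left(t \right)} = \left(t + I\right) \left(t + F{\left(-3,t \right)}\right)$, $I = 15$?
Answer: $- \frac{97}{422} \approx -0.22986$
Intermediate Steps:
$R = 2$ ($R = \frac{1}{2} \cdot 4 = 2$)
$F{\left(s,X \right)} = 2 + 2 X$ ($F{\left(s,X \right)} = 2 X + 2 = 2 + 2 X$)
$W{\left(t \right)} = \left(2 + 3 t\right) \left(15 + t\right)$ ($W{\left(t \right)} = \left(t + 15\right) \left(t + \left(2 + 2 t\right)\right) = \left(15 + t\right) \left(2 + 3 t\right) = \left(2 + 3 t\right) \left(15 + t\right)$)
$\frac{-193 + W{\left(-20 \right)}}{-419 + h{\left(-14 \right)}} = \frac{-193 + \left(30 + 3 \left(-20\right)^{2} + 47 \left(-20\right)\right)}{-419 - 3} = \frac{-193 + \left(30 + 3 \cdot 400 - 940\right)}{-422} = \left(-193 + \left(30 + 1200 - 940\right)\right) \left(- \frac{1}{422}\right) = \left(-193 + 290\right) \left(- \frac{1}{422}\right) = 97 \left(- \frac{1}{422}\right) = - \frac{97}{422}$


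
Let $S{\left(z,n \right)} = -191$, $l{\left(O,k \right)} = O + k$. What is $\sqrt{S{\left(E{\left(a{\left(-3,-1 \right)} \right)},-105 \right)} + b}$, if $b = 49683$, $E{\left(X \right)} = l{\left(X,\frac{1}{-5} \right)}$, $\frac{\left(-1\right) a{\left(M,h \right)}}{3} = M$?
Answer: $2 \sqrt{12373} \approx 222.47$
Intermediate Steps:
$a{\left(M,h \right)} = - 3 M$
$E{\left(X \right)} = - \frac{1}{5} + X$ ($E{\left(X \right)} = X + \frac{1}{-5} = X - \frac{1}{5} = - \frac{1}{5} + X$)
$\sqrt{S{\left(E{\left(a{\left(-3,-1 \right)} \right)},-105 \right)} + b} = \sqrt{-191 + 49683} = \sqrt{49492} = 2 \sqrt{12373}$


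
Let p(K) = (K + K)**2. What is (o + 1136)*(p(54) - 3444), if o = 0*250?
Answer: 9337920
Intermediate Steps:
p(K) = 4*K**2 (p(K) = (2*K)**2 = 4*K**2)
o = 0
(o + 1136)*(p(54) - 3444) = (0 + 1136)*(4*54**2 - 3444) = 1136*(4*2916 - 3444) = 1136*(11664 - 3444) = 1136*8220 = 9337920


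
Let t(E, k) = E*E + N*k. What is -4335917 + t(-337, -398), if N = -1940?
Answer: -3450228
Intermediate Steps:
t(E, k) = E**2 - 1940*k (t(E, k) = E*E - 1940*k = E**2 - 1940*k)
-4335917 + t(-337, -398) = -4335917 + ((-337)**2 - 1940*(-398)) = -4335917 + (113569 + 772120) = -4335917 + 885689 = -3450228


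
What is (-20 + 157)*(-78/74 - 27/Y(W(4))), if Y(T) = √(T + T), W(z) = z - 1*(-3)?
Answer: -5343/37 - 3699*√14/14 ≈ -1133.0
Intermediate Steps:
W(z) = 3 + z (W(z) = z + 3 = 3 + z)
Y(T) = √2*√T (Y(T) = √(2*T) = √2*√T)
(-20 + 157)*(-78/74 - 27/Y(W(4))) = (-20 + 157)*(-78/74 - 27*√2/(2*√(3 + 4))) = 137*(-78*1/74 - 27*√14/14) = 137*(-39/37 - 27*√14/14) = -5343/37 - 3699*√14/14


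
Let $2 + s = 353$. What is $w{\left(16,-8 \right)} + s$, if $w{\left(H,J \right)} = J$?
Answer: $343$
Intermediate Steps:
$s = 351$ ($s = -2 + 353 = 351$)
$w{\left(16,-8 \right)} + s = -8 + 351 = 343$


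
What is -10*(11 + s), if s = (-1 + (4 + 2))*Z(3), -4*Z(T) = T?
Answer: -145/2 ≈ -72.500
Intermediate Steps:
Z(T) = -T/4
s = -15/4 (s = (-1 + (4 + 2))*(-¼*3) = (-1 + 6)*(-¾) = 5*(-¾) = -15/4 ≈ -3.7500)
-10*(11 + s) = -10*(11 - 15/4) = -10*29/4 = -145/2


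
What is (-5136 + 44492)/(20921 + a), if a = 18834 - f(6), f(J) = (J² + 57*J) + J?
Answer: 39356/39371 ≈ 0.99962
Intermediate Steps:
f(J) = J² + 58*J
a = 18450 (a = 18834 - 6*(58 + 6) = 18834 - 6*64 = 18834 - 1*384 = 18834 - 384 = 18450)
(-5136 + 44492)/(20921 + a) = (-5136 + 44492)/(20921 + 18450) = 39356/39371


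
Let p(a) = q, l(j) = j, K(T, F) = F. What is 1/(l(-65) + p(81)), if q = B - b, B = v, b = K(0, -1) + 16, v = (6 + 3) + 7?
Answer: -1/64 ≈ -0.015625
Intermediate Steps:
v = 16 (v = 9 + 7 = 16)
b = 15 (b = -1 + 16 = 15)
B = 16
q = 1 (q = 16 - 1*15 = 16 - 15 = 1)
p(a) = 1
1/(l(-65) + p(81)) = 1/(-65 + 1) = 1/(-64) = -1/64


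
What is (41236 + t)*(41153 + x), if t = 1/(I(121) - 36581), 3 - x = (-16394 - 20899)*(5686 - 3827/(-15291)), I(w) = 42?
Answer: 1628866132112918999125/186239283 ≈ 8.7461e+12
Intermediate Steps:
x = 1080856234534/5097 (x = 3 - (-16394 - 20899)*(5686 - 3827/(-15291)) = 3 - (-37293)*(5686 - 3827*(-1/15291)) = 3 - (-37293)*(5686 + 3827/15291) = 3 - (-37293)*86948453/15291 = 3 - 1*(-1080856219243/5097) = 3 + 1080856219243/5097 = 1080856234534/5097 ≈ 2.1206e+8)
t = -1/36539 (t = 1/(42 - 36581) = 1/(-36539) = -1/36539 ≈ -2.7368e-5)
(41236 + t)*(41153 + x) = (41236 - 1/36539)*(41153 + 1080856234534/5097) = (1506722203/36539)*(1081065991375/5097) = 1628866132112918999125/186239283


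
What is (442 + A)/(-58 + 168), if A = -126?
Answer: 158/55 ≈ 2.8727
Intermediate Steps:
(442 + A)/(-58 + 168) = (442 - 126)/(-58 + 168) = 316/110 = 316*(1/110) = 158/55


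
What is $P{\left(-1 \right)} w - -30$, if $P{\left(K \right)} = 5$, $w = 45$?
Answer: $255$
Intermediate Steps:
$P{\left(-1 \right)} w - -30 = 5 \cdot 45 - -30 = 225 + 30 = 255$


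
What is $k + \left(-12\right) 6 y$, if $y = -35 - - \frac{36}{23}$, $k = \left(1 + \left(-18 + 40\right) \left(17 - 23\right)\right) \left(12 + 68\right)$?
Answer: $- \frac{185672}{23} \approx -8072.7$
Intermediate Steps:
$k = -10480$ ($k = \left(1 + 22 \left(-6\right)\right) 80 = \left(1 - 132\right) 80 = \left(-131\right) 80 = -10480$)
$y = - \frac{769}{23}$ ($y = -35 - \left(-36\right) \frac{1}{23} = -35 - - \frac{36}{23} = -35 + \frac{36}{23} = - \frac{769}{23} \approx -33.435$)
$k + \left(-12\right) 6 y = -10480 + \left(-12\right) 6 \left(- \frac{769}{23}\right) = -10480 - - \frac{55368}{23} = -10480 + \frac{55368}{23} = - \frac{185672}{23}$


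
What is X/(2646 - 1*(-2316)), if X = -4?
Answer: -2/2481 ≈ -0.00080613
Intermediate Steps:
X/(2646 - 1*(-2316)) = -4/(2646 - 1*(-2316)) = -4/(2646 + 2316) = -4/4962 = (1/4962)*(-4) = -2/2481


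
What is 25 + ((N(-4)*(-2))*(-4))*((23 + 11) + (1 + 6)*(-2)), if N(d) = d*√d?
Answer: 25 - 1280*I ≈ 25.0 - 1280.0*I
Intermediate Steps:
N(d) = d^(3/2)
25 + ((N(-4)*(-2))*(-4))*((23 + 11) + (1 + 6)*(-2)) = 25 + (((-4)^(3/2)*(-2))*(-4))*((23 + 11) + (1 + 6)*(-2)) = 25 + ((-8*I*(-2))*(-4))*(34 + 7*(-2)) = 25 + ((16*I)*(-4))*(34 - 14) = 25 - 64*I*20 = 25 - 1280*I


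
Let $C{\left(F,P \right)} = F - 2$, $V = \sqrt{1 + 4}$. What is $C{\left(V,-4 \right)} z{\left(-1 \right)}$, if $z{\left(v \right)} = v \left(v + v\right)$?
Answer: $-4 + 2 \sqrt{5} \approx 0.47214$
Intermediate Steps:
$V = \sqrt{5} \approx 2.2361$
$C{\left(F,P \right)} = -2 + F$
$z{\left(v \right)} = 2 v^{2}$ ($z{\left(v \right)} = v 2 v = 2 v^{2}$)
$C{\left(V,-4 \right)} z{\left(-1 \right)} = \left(-2 + \sqrt{5}\right) 2 \left(-1\right)^{2} = \left(-2 + \sqrt{5}\right) 2 \cdot 1 = \left(-2 + \sqrt{5}\right) 2 = -4 + 2 \sqrt{5}$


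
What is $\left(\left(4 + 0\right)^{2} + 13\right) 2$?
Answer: $58$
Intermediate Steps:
$\left(\left(4 + 0\right)^{2} + 13\right) 2 = \left(4^{2} + 13\right) 2 = \left(16 + 13\right) 2 = 29 \cdot 2 = 58$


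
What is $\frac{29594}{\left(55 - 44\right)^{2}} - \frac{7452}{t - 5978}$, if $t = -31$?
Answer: $\frac{59577346}{242363} \approx 245.82$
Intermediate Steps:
$\frac{29594}{\left(55 - 44\right)^{2}} - \frac{7452}{t - 5978} = \frac{29594}{\left(55 - 44\right)^{2}} - \frac{7452}{-31 - 5978} = \frac{29594}{11^{2}} - \frac{7452}{-31 - 5978} = \frac{29594}{121} - \frac{7452}{-6009} = 29594 \cdot \frac{1}{121} - - \frac{2484}{2003} = \frac{29594}{121} + \frac{2484}{2003} = \frac{59577346}{242363}$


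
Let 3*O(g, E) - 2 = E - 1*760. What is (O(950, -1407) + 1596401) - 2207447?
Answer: -1835303/3 ≈ -6.1177e+5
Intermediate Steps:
O(g, E) = -758/3 + E/3 (O(g, E) = 2/3 + (E - 1*760)/3 = 2/3 + (E - 760)/3 = 2/3 + (-760 + E)/3 = 2/3 + (-760/3 + E/3) = -758/3 + E/3)
(O(950, -1407) + 1596401) - 2207447 = ((-758/3 + (1/3)*(-1407)) + 1596401) - 2207447 = ((-758/3 - 469) + 1596401) - 2207447 = (-2165/3 + 1596401) - 2207447 = 4787038/3 - 2207447 = -1835303/3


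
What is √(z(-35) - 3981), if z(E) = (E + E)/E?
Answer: I*√3979 ≈ 63.079*I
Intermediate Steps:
z(E) = 2 (z(E) = (2*E)/E = 2)
√(z(-35) - 3981) = √(2 - 3981) = √(-3979) = I*√3979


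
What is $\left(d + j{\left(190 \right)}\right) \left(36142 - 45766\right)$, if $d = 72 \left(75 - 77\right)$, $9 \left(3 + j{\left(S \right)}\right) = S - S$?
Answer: $1414728$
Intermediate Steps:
$j{\left(S \right)} = -3$ ($j{\left(S \right)} = -3 + \frac{S - S}{9} = -3 + \frac{1}{9} \cdot 0 = -3 + 0 = -3$)
$d = -144$ ($d = 72 \left(-2\right) = -144$)
$\left(d + j{\left(190 \right)}\right) \left(36142 - 45766\right) = \left(-144 - 3\right) \left(36142 - 45766\right) = \left(-147\right) \left(-9624\right) = 1414728$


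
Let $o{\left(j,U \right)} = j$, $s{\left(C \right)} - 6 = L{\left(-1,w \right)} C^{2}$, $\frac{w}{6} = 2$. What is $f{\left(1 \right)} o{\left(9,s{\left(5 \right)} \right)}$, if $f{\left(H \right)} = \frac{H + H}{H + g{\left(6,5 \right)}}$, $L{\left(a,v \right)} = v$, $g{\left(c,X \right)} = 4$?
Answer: $\frac{18}{5} \approx 3.6$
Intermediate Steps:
$w = 12$ ($w = 6 \cdot 2 = 12$)
$f{\left(H \right)} = \frac{2 H}{4 + H}$ ($f{\left(H \right)} = \frac{H + H}{H + 4} = \frac{2 H}{4 + H}$)
$s{\left(C \right)} = 6 + 12 C^{2}$
$f{\left(1 \right)} o{\left(9,s{\left(5 \right)} \right)} = 2 \cdot 1 \frac{1}{4 + 1} \cdot 9 = 2 \cdot 1 \cdot \frac{1}{5} \cdot 9 = \frac{2}{5} \cdot 9 = \frac{18}{5}$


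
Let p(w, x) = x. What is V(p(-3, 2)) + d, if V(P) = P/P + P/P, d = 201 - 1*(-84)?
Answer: 287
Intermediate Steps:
d = 285 (d = 201 + 84 = 285)
V(P) = 2 (V(P) = 1 + 1 = 2)
V(p(-3, 2)) + d = 2 + 285 = 287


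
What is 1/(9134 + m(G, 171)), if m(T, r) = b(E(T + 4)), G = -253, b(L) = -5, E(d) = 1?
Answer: 1/9129 ≈ 0.00010954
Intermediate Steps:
m(T, r) = -5
1/(9134 + m(G, 171)) = 1/(9134 - 5) = 1/9129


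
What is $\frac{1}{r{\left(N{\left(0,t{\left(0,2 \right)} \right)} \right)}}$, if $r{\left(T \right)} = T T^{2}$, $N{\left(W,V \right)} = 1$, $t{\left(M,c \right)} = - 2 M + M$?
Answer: $1$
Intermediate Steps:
$t{\left(M,c \right)} = - M$
$r{\left(T \right)} = T^{3}$
$\frac{1}{r{\left(N{\left(0,t{\left(0,2 \right)} \right)} \right)}} = \frac{1}{1^{3}} = 1^{-1} = 1$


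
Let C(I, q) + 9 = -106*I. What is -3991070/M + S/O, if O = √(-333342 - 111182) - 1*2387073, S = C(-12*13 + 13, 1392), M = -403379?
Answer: 22727000715934117327/2298501121300511287 - 30298*I*√111131/5698117951853 ≈ 9.8877 - 1.7726e-6*I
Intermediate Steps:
C(I, q) = -9 - 106*I
S = 15149 (S = -9 - 106*(-12*13 + 13) = -9 - 106*(-156 + 13) = -9 - 106*(-143) = -9 + 15158 = 15149)
O = -2387073 + 2*I*√111131 (O = √(-444524) - 2387073 = 2*I*√111131 - 2387073 = -2387073 + 2*I*√111131 ≈ -2.3871e+6 + 666.73*I)
-3991070/M + S/O = -3991070/(-403379) + 15149/(-2387073 + 2*I*√111131) = -3991070*(-1/403379) + 15149/(-2387073 + 2*I*√111131) = 3991070/403379 + 15149/(-2387073 + 2*I*√111131)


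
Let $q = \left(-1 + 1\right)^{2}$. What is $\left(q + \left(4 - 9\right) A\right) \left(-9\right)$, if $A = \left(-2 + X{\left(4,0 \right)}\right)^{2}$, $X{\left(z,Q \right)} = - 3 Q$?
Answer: $180$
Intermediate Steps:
$q = 0$ ($q = 0^{2} = 0$)
$A = 4$ ($A = \left(-2 - 0\right)^{2} = \left(-2 + 0\right)^{2} = \left(-2\right)^{2} = 4$)
$\left(q + \left(4 - 9\right) A\right) \left(-9\right) = \left(0 + \left(4 - 9\right) 4\right) \left(-9\right) = \left(0 - 20\right) \left(-9\right) = \left(-20\right) \left(-9\right) = 180$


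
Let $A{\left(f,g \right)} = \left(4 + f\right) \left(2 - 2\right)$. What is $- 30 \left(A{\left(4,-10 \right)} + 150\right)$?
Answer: $-4500$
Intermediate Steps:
$A{\left(f,g \right)} = 0$ ($A{\left(f,g \right)} = \left(4 + f\right) 0 = 0$)
$- 30 \left(A{\left(4,-10 \right)} + 150\right) = - 30 \left(0 + 150\right) = \left(-30\right) 150 = -4500$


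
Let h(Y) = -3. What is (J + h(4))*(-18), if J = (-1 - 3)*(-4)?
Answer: -234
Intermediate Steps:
J = 16 (J = -4*(-4) = 16)
(J + h(4))*(-18) = (16 - 3)*(-18) = 13*(-18) = -234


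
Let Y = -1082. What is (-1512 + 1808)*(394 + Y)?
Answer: -203648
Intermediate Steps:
(-1512 + 1808)*(394 + Y) = (-1512 + 1808)*(394 - 1082) = 296*(-688) = -203648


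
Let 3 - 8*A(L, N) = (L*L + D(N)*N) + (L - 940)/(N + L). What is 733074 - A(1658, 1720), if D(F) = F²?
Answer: 1076117120422/1689 ≈ 6.3713e+8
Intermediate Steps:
A(L, N) = 3/8 - L²/8 - N³/8 - (-940 + L)/(8*(L + N)) (A(L, N) = 3/8 - ((L*L + N²*N) + (L - 940)/(N + L))/8 = 3/8 - ((L² + N³) + (-940 + L)/(L + N))/8 = 3/8 - (L² + N³ + (-940 + L)/(L + N))/8 = 3/8 + (-L²/8 - N³/8 - (-940 + L)/(8*(L + N))) = 3/8 - L²/8 - N³/8 - (-940 + L)/(8*(L + N)))
733074 - A(1658, 1720) = 733074 - (940 - 1*1658³ - 1*1720⁴ + 2*1658 + 3*1720 - 1*1658*1720³ - 1*1720*1658²)/(8*(1658 + 1720)) = 733074 - (940 - 1*4557782312 - 1*8752130560000 + 3316 + 5160 - 1*1658*5088448000 - 1*1720*2748964)/(8*3378) = 733074 - (940 - 4557782312 - 8752130560000 + 3316 + 5160 - 8436646784000 - 4728218080)/(8*3378) = 733074 - (-17198063334976)/(8*3378) = 733074 - 1*(-1074878958436/1689) = 733074 + 1074878958436/1689 = 1076117120422/1689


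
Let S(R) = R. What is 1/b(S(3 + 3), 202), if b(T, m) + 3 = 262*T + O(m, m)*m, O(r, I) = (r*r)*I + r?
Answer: 1/1665008789 ≈ 6.0060e-10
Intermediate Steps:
O(r, I) = r + I*r² (O(r, I) = r²*I + r = I*r² + r = r + I*r²)
b(T, m) = -3 + 262*T + m²*(1 + m²) (b(T, m) = -3 + (262*T + (m*(1 + m*m))*m) = -3 + (262*T + (m*(1 + m²))*m) = -3 + (262*T + m²*(1 + m²)) = -3 + 262*T + m²*(1 + m²))
1/b(S(3 + 3), 202) = 1/(-3 + 202² + 202⁴ + 262*(3 + 3)) = 1/(-3 + 40804 + 1664966416 + 262*6) = 1/(-3 + 40804 + 1664966416 + 1572) = 1/1665008789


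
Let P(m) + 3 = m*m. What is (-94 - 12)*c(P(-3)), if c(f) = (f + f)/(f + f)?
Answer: -106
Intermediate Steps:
P(m) = -3 + m**2 (P(m) = -3 + m*m = -3 + m**2)
c(f) = 1 (c(f) = (2*f)/((2*f)) = (2*f)*(1/(2*f)) = 1)
(-94 - 12)*c(P(-3)) = (-94 - 12)*1 = -106*1 = -106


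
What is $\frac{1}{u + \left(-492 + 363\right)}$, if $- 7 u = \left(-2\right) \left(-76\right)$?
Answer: $- \frac{7}{1055} \approx -0.0066351$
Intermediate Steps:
$u = - \frac{152}{7}$ ($u = - \frac{\left(-2\right) \left(-76\right)}{7} = \left(- \frac{1}{7}\right) 152 = - \frac{152}{7} \approx -21.714$)
$\frac{1}{u + \left(-492 + 363\right)} = \frac{1}{- \frac{152}{7} + \left(-492 + 363\right)} = \frac{1}{- \frac{152}{7} - 129} = \frac{1}{- \frac{1055}{7}} = - \frac{7}{1055}$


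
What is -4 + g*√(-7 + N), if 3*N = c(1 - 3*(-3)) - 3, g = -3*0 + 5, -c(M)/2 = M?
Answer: -4 + 10*I*√33/3 ≈ -4.0 + 19.149*I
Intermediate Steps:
c(M) = -2*M
g = 5 (g = 0 + 5 = 5)
N = -23/3 (N = (-2*(1 - 3*(-3)) - 3)/3 = (-2*(1 + 9) - 3)/3 = (-2*10 - 3)/3 = (-20 - 3)/3 = (⅓)*(-23) = -23/3 ≈ -7.6667)
-4 + g*√(-7 + N) = -4 + 5*√(-7 - 23/3) = -4 + 5*√(-44/3) = -4 + 5*(2*I*√33/3) = -4 + 10*I*√33/3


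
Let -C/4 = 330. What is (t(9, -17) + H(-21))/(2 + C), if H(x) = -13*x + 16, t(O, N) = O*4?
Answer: -325/1318 ≈ -0.24659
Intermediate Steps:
t(O, N) = 4*O
C = -1320 (C = -4*330 = -1320)
H(x) = 16 - 13*x
(t(9, -17) + H(-21))/(2 + C) = (4*9 + (16 - 13*(-21)))/(2 - 1320) = (36 + (16 + 273))/(-1318) = -(36 + 289)/1318 = -1/1318*325 = -325/1318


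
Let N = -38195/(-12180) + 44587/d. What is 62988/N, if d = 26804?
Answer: 514096592184/39171211 ≈ 13124.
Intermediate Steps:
N = 39171211/8161818 (N = -38195/(-12180) + 44587/26804 = -38195*(-1/12180) + 44587*(1/26804) = 7639/2436 + 44587/26804 = 39171211/8161818 ≈ 4.7993)
62988/N = 62988/(39171211/8161818) = 62988*(8161818/39171211) = 514096592184/39171211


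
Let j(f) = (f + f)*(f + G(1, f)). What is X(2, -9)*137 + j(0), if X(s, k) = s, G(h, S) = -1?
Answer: 274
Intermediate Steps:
j(f) = 2*f*(-1 + f) (j(f) = (f + f)*(f - 1) = (2*f)*(-1 + f) = 2*f*(-1 + f))
X(2, -9)*137 + j(0) = 2*137 + 2*0*(-1 + 0) = 274 + 2*0*(-1) = 274 + 0 = 274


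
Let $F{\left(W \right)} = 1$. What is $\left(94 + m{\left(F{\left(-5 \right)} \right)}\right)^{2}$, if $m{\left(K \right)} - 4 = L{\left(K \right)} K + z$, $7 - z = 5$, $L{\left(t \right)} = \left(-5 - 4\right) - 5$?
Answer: $7396$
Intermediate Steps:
$L{\left(t \right)} = -14$ ($L{\left(t \right)} = -9 - 5 = -14$)
$z = 2$ ($z = 7 - 5 = 2$)
$m{\left(K \right)} = 6 - 14 K$ ($m{\left(K \right)} = 4 - \left(-2 + 14 K\right) = 6 - 14 K$)
$\left(94 + m{\left(F{\left(-5 \right)} \right)}\right)^{2} = \left(94 + \left(6 - 14\right)\right)^{2} = \left(94 - 8\right)^{2} = 86^{2} = 7396$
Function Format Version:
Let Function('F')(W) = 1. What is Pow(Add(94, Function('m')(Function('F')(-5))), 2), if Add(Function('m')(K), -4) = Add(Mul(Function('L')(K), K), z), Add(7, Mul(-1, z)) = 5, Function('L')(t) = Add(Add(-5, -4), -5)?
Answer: 7396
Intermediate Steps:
Function('L')(t) = -14 (Function('L')(t) = Add(-9, -5) = -14)
z = 2 (z = Add(7, Mul(-1, 5)) = Add(7, -5) = 2)
Function('m')(K) = Add(6, Mul(-14, K)) (Function('m')(K) = Add(4, Add(Mul(-14, K), 2)) = Add(4, Add(2, Mul(-14, K))) = Add(6, Mul(-14, K)))
Pow(Add(94, Function('m')(Function('F')(-5))), 2) = Pow(Add(94, Add(6, Mul(-14, 1))), 2) = Pow(Add(94, Add(6, -14)), 2) = Pow(Add(94, -8), 2) = Pow(86, 2) = 7396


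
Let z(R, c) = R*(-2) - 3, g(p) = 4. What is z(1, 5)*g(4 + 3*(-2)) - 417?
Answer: -437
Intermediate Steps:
z(R, c) = -3 - 2*R (z(R, c) = -2*R - 3 = -3 - 2*R)
z(1, 5)*g(4 + 3*(-2)) - 417 = (-3 - 2*1)*4 - 417 = (-3 - 2)*4 - 417 = -5*4 - 417 = -20 - 417 = -437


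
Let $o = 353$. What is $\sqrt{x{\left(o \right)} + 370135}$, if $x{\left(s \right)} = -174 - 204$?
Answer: $\sqrt{369757} \approx 608.08$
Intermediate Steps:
$x{\left(s \right)} = -378$
$\sqrt{x{\left(o \right)} + 370135} = \sqrt{-378 + 370135} = \sqrt{369757}$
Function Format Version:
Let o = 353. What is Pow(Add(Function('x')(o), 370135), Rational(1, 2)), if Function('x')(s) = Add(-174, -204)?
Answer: Pow(369757, Rational(1, 2)) ≈ 608.08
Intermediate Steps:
Function('x')(s) = -378
Pow(Add(Function('x')(o), 370135), Rational(1, 2)) = Pow(Add(-378, 370135), Rational(1, 2)) = Pow(369757, Rational(1, 2))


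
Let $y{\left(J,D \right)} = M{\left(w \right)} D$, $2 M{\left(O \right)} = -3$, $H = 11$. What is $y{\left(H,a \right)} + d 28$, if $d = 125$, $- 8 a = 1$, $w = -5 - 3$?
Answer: $\frac{56003}{16} \approx 3500.2$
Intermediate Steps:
$w = -8$ ($w = -5 - 3 = -8$)
$M{\left(O \right)} = - \frac{3}{2}$ ($M{\left(O \right)} = \frac{1}{2} \left(-3\right) = - \frac{3}{2}$)
$a = - \frac{1}{8}$ ($a = \left(- \frac{1}{8}\right) 1 = - \frac{1}{8} \approx -0.125$)
$y{\left(J,D \right)} = - \frac{3 D}{2}$
$y{\left(H,a \right)} + d 28 = \left(- \frac{3}{2}\right) \left(- \frac{1}{8}\right) + 125 \cdot 28 = \frac{3}{16} + 3500 = \frac{56003}{16}$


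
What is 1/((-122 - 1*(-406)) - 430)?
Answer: -1/146 ≈ -0.0068493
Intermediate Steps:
1/((-122 - 1*(-406)) - 430) = 1/((-122 + 406) - 430) = 1/(284 - 430) = 1/(-146) = -1/146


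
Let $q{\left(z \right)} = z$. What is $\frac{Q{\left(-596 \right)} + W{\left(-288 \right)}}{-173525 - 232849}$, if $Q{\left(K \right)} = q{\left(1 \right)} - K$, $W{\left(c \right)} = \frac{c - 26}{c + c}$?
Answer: $- \frac{172093}{117035712} \approx -0.0014704$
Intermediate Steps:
$W{\left(c \right)} = \frac{-26 + c}{2 c}$
$Q{\left(K \right)} = 1 - K$
$\frac{Q{\left(-596 \right)} + W{\left(-288 \right)}}{-173525 - 232849} = \frac{\left(1 - -596\right) + \frac{-26 - 288}{2 \left(-288\right)}}{-173525 - 232849} = \frac{\left(1 + 596\right) + \frac{1}{2} \left(- \frac{1}{288}\right) \left(-314\right)}{-173525 - 232849} = \frac{597 + \frac{157}{288}}{-406374} = \frac{172093}{288} \left(- \frac{1}{406374}\right) = - \frac{172093}{117035712}$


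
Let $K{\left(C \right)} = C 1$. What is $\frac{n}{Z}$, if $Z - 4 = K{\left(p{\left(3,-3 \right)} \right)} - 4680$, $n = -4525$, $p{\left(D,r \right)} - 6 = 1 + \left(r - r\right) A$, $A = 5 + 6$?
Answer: $\frac{4525}{4669} \approx 0.96916$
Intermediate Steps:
$A = 11$
$p{\left(D,r \right)} = 7$ ($p{\left(D,r \right)} = 6 + \left(1 + \left(r - r\right) 11\right) = 6 + \left(1 + 0 \cdot 11\right) = 6 + \left(1 + 0\right) = 6 + 1 = 7$)
$K{\left(C \right)} = C$
$Z = -4669$ ($Z = 4 + \left(7 - 4680\right) = 4 - 4673 = -4669$)
$\frac{n}{Z} = - \frac{4525}{-4669} = \left(-4525\right) \left(- \frac{1}{4669}\right) = \frac{4525}{4669}$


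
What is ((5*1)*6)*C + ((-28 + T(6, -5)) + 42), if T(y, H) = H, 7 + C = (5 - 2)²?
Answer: 69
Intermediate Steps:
C = 2 (C = -7 + (5 - 2)² = -7 + 3² = -7 + 9 = 2)
((5*1)*6)*C + ((-28 + T(6, -5)) + 42) = ((5*1)*6)*2 + ((-28 - 5) + 42) = (5*6)*2 + (-33 + 42) = 30*2 + 9 = 60 + 9 = 69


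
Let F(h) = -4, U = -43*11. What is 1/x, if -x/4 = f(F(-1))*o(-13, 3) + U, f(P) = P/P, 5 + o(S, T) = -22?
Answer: 1/2000 ≈ 0.00050000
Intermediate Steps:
U = -473
o(S, T) = -27 (o(S, T) = -5 - 22 = -27)
f(P) = 1
x = 2000 (x = -4*(1*(-27) - 473) = -4*(-27 - 473) = -4*(-500) = 2000)
1/x = 1/2000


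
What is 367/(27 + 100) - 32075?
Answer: -4073158/127 ≈ -32072.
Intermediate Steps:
367/(27 + 100) - 32075 = 367/127 - 32075 = -4073158/127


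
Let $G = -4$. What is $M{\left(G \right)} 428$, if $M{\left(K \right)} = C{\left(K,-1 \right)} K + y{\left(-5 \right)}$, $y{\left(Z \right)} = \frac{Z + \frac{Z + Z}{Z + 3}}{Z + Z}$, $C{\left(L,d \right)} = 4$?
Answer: $-6848$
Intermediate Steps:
$y{\left(Z \right)} = \frac{Z + \frac{2 Z}{3 + Z}}{2 Z}$
$M{\left(K \right)} = 4 K$ ($M{\left(K \right)} = 4 K + \frac{5 - 5}{2 \left(3 - 5\right)} = 4 K + \frac{1}{2} \frac{1}{-2} \cdot 0 = 4 K + \frac{1}{2} \left(- \frac{1}{2}\right) 0 = 4 K + 0 = 4 K$)
$M{\left(G \right)} 428 = 4 \left(-4\right) 428 = \left(-16\right) 428 = -6848$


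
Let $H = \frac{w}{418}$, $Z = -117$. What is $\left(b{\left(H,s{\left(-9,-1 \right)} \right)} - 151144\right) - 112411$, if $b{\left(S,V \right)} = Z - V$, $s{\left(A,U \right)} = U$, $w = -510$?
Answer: $-263671$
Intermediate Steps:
$H = - \frac{255}{209}$ ($H = - \frac{510}{418} = \left(-510\right) \frac{1}{418} = - \frac{255}{209} \approx -1.2201$)
$b{\left(S,V \right)} = -117 - V$
$\left(b{\left(H,s{\left(-9,-1 \right)} \right)} - 151144\right) - 112411 = \left(\left(-117 - -1\right) - 151144\right) - 112411 = \left(\left(-117 + 1\right) - 151144\right) - 112411 = \left(-116 - 151144\right) - 112411 = -151260 - 112411 = -263671$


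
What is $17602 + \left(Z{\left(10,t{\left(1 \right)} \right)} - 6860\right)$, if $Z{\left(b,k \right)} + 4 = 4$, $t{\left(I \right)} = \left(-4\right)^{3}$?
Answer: $10742$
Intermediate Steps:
$t{\left(I \right)} = -64$
$Z{\left(b,k \right)} = 0$ ($Z{\left(b,k \right)} = -4 + 4 = 0$)
$17602 + \left(Z{\left(10,t{\left(1 \right)} \right)} - 6860\right) = 17602 + \left(0 - 6860\right) = 17602 - 6860 = 10742$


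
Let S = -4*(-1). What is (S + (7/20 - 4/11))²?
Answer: 769129/48400 ≈ 15.891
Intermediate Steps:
S = 4
(S + (7/20 - 4/11))² = (4 + (7/20 - 4/11))² = (4 - 3/220)² = (877/220)² = 769129/48400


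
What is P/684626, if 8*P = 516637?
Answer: 516637/5477008 ≈ 0.094328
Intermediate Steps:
P = 516637/8 (P = (⅛)*516637 = 516637/8 ≈ 64580.)
P/684626 = (516637/8)/684626 = (516637/8)*(1/684626) = 516637/5477008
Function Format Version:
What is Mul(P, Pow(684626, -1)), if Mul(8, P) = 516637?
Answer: Rational(516637, 5477008) ≈ 0.094328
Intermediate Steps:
P = Rational(516637, 8) (P = Mul(Rational(1, 8), 516637) = Rational(516637, 8) ≈ 64580.)
Mul(P, Pow(684626, -1)) = Mul(Rational(516637, 8), Pow(684626, -1)) = Mul(Rational(516637, 8), Rational(1, 684626)) = Rational(516637, 5477008)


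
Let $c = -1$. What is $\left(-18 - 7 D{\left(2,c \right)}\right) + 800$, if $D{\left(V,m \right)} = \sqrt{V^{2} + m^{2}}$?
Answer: $782 - 7 \sqrt{5} \approx 766.35$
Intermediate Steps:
$\left(-18 - 7 D{\left(2,c \right)}\right) + 800 = \left(-18 - 7 \sqrt{2^{2} + \left(-1\right)^{2}}\right) + 800 = \left(-18 - 7 \sqrt{4 + 1}\right) + 800 = \left(-18 - 7 \sqrt{5}\right) + 800 = 782 - 7 \sqrt{5}$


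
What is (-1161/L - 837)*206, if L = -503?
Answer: -86489100/503 ≈ -1.7195e+5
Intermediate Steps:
(-1161/L - 837)*206 = (-1161/(-503) - 837)*206 = (-1161*(-1/503) - 837)*206 = (1161/503 - 837)*206 = -419850/503*206 = -86489100/503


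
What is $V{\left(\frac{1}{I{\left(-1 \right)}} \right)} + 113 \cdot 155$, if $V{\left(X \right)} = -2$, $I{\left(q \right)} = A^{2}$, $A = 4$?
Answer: $17513$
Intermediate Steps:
$I{\left(q \right)} = 16$ ($I{\left(q \right)} = 4^{2} = 16$)
$V{\left(\frac{1}{I{\left(-1 \right)}} \right)} + 113 \cdot 155 = -2 + 113 \cdot 155 = -2 + 17515 = 17513$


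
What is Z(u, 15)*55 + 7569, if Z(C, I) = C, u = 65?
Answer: 11144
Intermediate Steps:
Z(u, 15)*55 + 7569 = 65*55 + 7569 = 3575 + 7569 = 11144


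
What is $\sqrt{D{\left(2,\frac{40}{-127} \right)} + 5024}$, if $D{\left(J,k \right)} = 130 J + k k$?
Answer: $\frac{2 \sqrt{21306809}}{127} \approx 72.692$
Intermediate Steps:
$D{\left(J,k \right)} = k^{2} + 130 J$ ($D{\left(J,k \right)} = 130 J + k^{2} = k^{2} + 130 J$)
$\sqrt{D{\left(2,\frac{40}{-127} \right)} + 5024} = \sqrt{\left(\left(\frac{40}{-127}\right)^{2} + 130 \cdot 2\right) + 5024} = \sqrt{\left(\left(40 \left(- \frac{1}{127}\right)\right)^{2} + 260\right) + 5024} = \sqrt{\left(\left(- \frac{40}{127}\right)^{2} + 260\right) + 5024} = \sqrt{\left(\frac{1600}{16129} + 260\right) + 5024} = \sqrt{\frac{4195140}{16129} + 5024} = \sqrt{\frac{85227236}{16129}} = \frac{2 \sqrt{21306809}}{127}$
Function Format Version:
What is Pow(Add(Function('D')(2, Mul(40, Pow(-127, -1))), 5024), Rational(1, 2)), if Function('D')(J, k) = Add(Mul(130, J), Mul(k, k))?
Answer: Mul(Rational(2, 127), Pow(21306809, Rational(1, 2))) ≈ 72.692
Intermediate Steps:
Function('D')(J, k) = Add(Pow(k, 2), Mul(130, J)) (Function('D')(J, k) = Add(Mul(130, J), Pow(k, 2)) = Add(Pow(k, 2), Mul(130, J)))
Pow(Add(Function('D')(2, Mul(40, Pow(-127, -1))), 5024), Rational(1, 2)) = Pow(Add(Add(Pow(Mul(40, Pow(-127, -1)), 2), Mul(130, 2)), 5024), Rational(1, 2)) = Pow(Add(Add(Pow(Mul(40, Rational(-1, 127)), 2), 260), 5024), Rational(1, 2)) = Pow(Add(Add(Pow(Rational(-40, 127), 2), 260), 5024), Rational(1, 2)) = Pow(Add(Add(Rational(1600, 16129), 260), 5024), Rational(1, 2)) = Pow(Add(Rational(4195140, 16129), 5024), Rational(1, 2)) = Pow(Rational(85227236, 16129), Rational(1, 2)) = Mul(Rational(2, 127), Pow(21306809, Rational(1, 2)))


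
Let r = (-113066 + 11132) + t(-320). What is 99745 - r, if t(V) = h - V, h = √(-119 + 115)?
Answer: 201359 - 2*I ≈ 2.0136e+5 - 2.0*I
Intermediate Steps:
h = 2*I (h = √(-4) = 2*I ≈ 2.0*I)
t(V) = -V + 2*I (t(V) = 2*I - V = -V + 2*I)
r = -101614 + 2*I (r = (-113066 + 11132) + (-1*(-320) + 2*I) = -101934 + (320 + 2*I) = -101614 + 2*I ≈ -1.0161e+5 + 2.0*I)
99745 - r = 99745 - (-101614 + 2*I) = 99745 + (101614 - 2*I) = 201359 - 2*I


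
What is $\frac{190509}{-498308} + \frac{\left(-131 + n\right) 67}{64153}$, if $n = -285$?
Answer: $- \frac{26110564453}{31967953124} \approx -0.81677$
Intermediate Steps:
$\frac{190509}{-498308} + \frac{\left(-131 + n\right) 67}{64153} = \frac{190509}{-498308} + \frac{\left(-131 - 285\right) 67}{64153} = 190509 \left(- \frac{1}{498308}\right) + \left(-416\right) 67 \cdot \frac{1}{64153} = - \frac{190509}{498308} - \frac{27872}{64153} = - \frac{26110564453}{31967953124}$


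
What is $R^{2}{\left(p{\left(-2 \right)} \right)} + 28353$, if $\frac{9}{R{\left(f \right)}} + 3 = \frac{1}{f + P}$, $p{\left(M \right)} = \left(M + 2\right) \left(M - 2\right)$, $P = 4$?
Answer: $\frac{3432009}{121} \approx 28364.0$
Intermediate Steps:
$p{\left(M \right)} = \left(-2 + M\right) \left(2 + M\right)$ ($p{\left(M \right)} = \left(2 + M\right) \left(-2 + M\right) = \left(-2 + M\right) \left(2 + M\right)$)
$R{\left(f \right)} = \frac{9}{-3 + \frac{1}{4 + f}}$ ($R{\left(f \right)} = \frac{9}{-3 + \frac{1}{f + 4}} = \frac{9}{-3 + \frac{1}{4 + f}}$)
$R^{2}{\left(p{\left(-2 \right)} \right)} + 28353 = \left(\frac{9 \left(-4 - \left(-4 + \left(-2\right)^{2}\right)\right)}{11 + 3 \left(-4 + \left(-2\right)^{2}\right)}\right)^{2} + 28353 = \left(\frac{9 \left(-4 - \left(-4 + 4\right)\right)}{11 + 3 \left(-4 + 4\right)}\right)^{2} + 28353 = \left(\frac{9 \left(-4 - 0\right)}{11 + 3 \cdot 0}\right)^{2} + 28353 = \left(\frac{9 \left(-4 + 0\right)}{11 + 0}\right)^{2} + 28353 = \left(9 \cdot \frac{1}{11} \left(-4\right)\right)^{2} + 28353 = \left(- \frac{36}{11}\right)^{2} + 28353 = \frac{1296}{121} + 28353 = \frac{3432009}{121}$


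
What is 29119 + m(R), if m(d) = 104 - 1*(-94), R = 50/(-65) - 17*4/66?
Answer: 29317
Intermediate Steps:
R = -772/429 (R = 50*(-1/65) - 68*1/66 = -10/13 - 34/33 = -772/429 ≈ -1.7995)
m(d) = 198 (m(d) = 104 + 94 = 198)
29119 + m(R) = 29119 + 198 = 29317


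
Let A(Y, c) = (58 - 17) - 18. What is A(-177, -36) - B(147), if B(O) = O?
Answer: -124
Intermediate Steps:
A(Y, c) = 23 (A(Y, c) = 41 - 18 = 23)
A(-177, -36) - B(147) = 23 - 1*147 = 23 - 147 = -124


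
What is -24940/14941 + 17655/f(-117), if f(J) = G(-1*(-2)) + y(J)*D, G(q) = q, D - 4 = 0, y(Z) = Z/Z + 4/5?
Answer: 1317769535/687286 ≈ 1917.4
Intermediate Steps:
y(Z) = 9/5 (y(Z) = 1 + 4*(1/5) = 1 + 4/5 = 9/5)
D = 4 (D = 4 + 0 = 4)
f(J) = 46/5 (f(J) = -1*(-2) + (9/5)*4 = 2 + 36/5 = 46/5)
-24940/14941 + 17655/f(-117) = -24940/14941 + 17655/(46/5) = -24940*1/14941 + 17655*(5/46) = -24940/14941 + 88275/46 = 1317769535/687286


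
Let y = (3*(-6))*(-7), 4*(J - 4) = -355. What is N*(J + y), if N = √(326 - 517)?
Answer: 165*I*√191/4 ≈ 570.09*I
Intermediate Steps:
J = -339/4 (J = 4 + (¼)*(-355) = 4 - 355/4 = -339/4 ≈ -84.750)
y = 126 (y = -18*(-7) = 126)
N = I*√191 (N = √(-191) = I*√191 ≈ 13.82*I)
N*(J + y) = (I*√191)*(-339/4 + 126) = (I*√191)*(165/4) = 165*I*√191/4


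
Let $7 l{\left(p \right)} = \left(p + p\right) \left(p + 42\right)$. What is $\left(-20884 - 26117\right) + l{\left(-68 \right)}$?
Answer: $- \frac{325471}{7} \approx -46496.0$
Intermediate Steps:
$l{\left(p \right)} = \frac{2 p \left(42 + p\right)}{7}$ ($l{\left(p \right)} = \frac{\left(p + p\right) \left(p + 42\right)}{7} = \frac{2 p \left(42 + p\right)}{7}$)
$\left(-20884 - 26117\right) + l{\left(-68 \right)} = \left(-20884 - 26117\right) + \frac{2}{7} \left(-68\right) \left(42 - 68\right) = -47001 + \frac{2}{7} \left(-68\right) \left(-26\right) = -47001 + \frac{3536}{7} = - \frac{325471}{7}$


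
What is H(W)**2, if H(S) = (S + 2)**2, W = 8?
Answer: 10000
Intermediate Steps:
H(S) = (2 + S)**2
H(W)**2 = ((2 + 8)**2)**2 = (10**2)**2 = 100**2 = 10000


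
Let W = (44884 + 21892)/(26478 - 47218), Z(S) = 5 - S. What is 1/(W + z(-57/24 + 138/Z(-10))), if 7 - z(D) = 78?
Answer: -305/22637 ≈ -0.013474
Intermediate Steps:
W = -982/305 (W = 66776/(-20740) = 66776*(-1/20740) = -982/305 ≈ -3.2197)
z(D) = -71 (z(D) = 7 - 1*78 = 7 - 78 = -71)
1/(W + z(-57/24 + 138/Z(-10))) = 1/(-982/305 - 71) = 1/(-22637/305) = -305/22637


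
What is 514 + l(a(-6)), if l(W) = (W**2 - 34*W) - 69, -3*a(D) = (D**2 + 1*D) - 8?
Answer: 6733/9 ≈ 748.11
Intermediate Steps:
a(D) = 8/3 - D/3 - D**2/3 (a(D) = -((D**2 + 1*D) - 8)/3 = -((D**2 + D) - 8)/3 = -((D + D**2) - 8)/3 = -(-8 + D + D**2)/3 = 8/3 - D/3 - D**2/3)
l(W) = -69 + W**2 - 34*W
514 + l(a(-6)) = 514 + (-69 + (8/3 - 1/3*(-6) - 1/3*(-6)**2)**2 - 34*(8/3 - 1/3*(-6) - 1/3*(-6)**2)) = 514 + (-69 + (8/3 + 2 - 1/3*36)**2 - 34*(8/3 + 2 - 1/3*36)) = 514 + (-69 + (8/3 + 2 - 12)**2 - 34*(8/3 + 2 - 12)) = 514 + (-69 + (-22/3)**2 - 34*(-22/3)) = 514 + (-69 + 484/9 + 748/3) = 514 + 2107/9 = 6733/9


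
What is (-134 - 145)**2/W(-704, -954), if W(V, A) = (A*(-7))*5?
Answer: 8649/3710 ≈ 2.3313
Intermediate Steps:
W(V, A) = -35*A (W(V, A) = -7*A*5 = -35*A)
(-134 - 145)**2/W(-704, -954) = (-134 - 145)**2/((-35*(-954))) = (-279)**2/33390 = 77841*(1/33390) = 8649/3710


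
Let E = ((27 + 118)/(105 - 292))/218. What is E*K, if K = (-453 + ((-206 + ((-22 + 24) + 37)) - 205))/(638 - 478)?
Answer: 2175/118592 ≈ 0.018340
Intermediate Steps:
E = -145/40766 (E = (145/(-187))*(1/218) = (145*(-1/187))*(1/218) = -145/187*1/218 = -145/40766 ≈ -0.0035569)
K = -165/32 (K = (-453 + ((-206 + (2 + 37)) - 205))/160 = (-453 + ((-206 + 39) - 205))*(1/160) = (-453 + (-167 - 205))*(1/160) = (-453 - 372)*(1/160) = -825*1/160 = -165/32 ≈ -5.1563)
E*K = -145/40766*(-165/32) = 2175/118592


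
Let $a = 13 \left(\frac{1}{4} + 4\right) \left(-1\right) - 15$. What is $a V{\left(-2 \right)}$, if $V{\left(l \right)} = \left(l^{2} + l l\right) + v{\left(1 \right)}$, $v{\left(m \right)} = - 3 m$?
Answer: $- \frac{1405}{4} \approx -351.25$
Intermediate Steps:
$V{\left(l \right)} = -3 + 2 l^{2}$ ($V{\left(l \right)} = \left(l^{2} + l l\right) - 3 = \left(l^{2} + l^{2}\right) - 3 = 2 l^{2} - 3 = -3 + 2 l^{2}$)
$a = - \frac{281}{4}$ ($a = 13 \left(\frac{1}{4} + 4\right) \left(-1\right) - 15 = 13 \cdot \frac{17}{4} \left(-1\right) - 15 = 13 \left(- \frac{17}{4}\right) - 15 = - \frac{221}{4} - 15 = - \frac{281}{4} \approx -70.25$)
$a V{\left(-2 \right)} = - \frac{281 \left(-3 + 2 \left(-2\right)^{2}\right)}{4} = - \frac{281 \left(-3 + 2 \cdot 4\right)}{4} = - \frac{281 \left(-3 + 8\right)}{4} = \left(- \frac{281}{4}\right) 5 = - \frac{1405}{4}$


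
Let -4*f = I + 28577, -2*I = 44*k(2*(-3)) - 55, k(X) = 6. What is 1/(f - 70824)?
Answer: -8/623537 ≈ -1.2830e-5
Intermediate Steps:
I = -209/2 (I = -(44*6 - 55)/2 = -(264 - 55)/2 = -½*209 = -209/2 ≈ -104.50)
f = -56945/8 (f = -(-209/2 + 28577)/4 = -¼*56945/2 = -56945/8 ≈ -7118.1)
1/(f - 70824) = 1/(-56945/8 - 70824) = 1/(-623537/8) = -8/623537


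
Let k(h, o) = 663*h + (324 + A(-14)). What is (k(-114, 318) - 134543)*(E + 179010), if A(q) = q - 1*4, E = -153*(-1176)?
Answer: -75312012222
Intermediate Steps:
E = 179928
A(q) = -4 + q (A(q) = q - 4 = -4 + q)
k(h, o) = 306 + 663*h (k(h, o) = 663*h + (324 + (-4 - 14)) = 663*h + (324 - 18) = 663*h + 306 = 306 + 663*h)
(k(-114, 318) - 134543)*(E + 179010) = ((306 + 663*(-114)) - 134543)*(179928 + 179010) = ((306 - 75582) - 134543)*358938 = (-75276 - 134543)*358938 = -209819*358938 = -75312012222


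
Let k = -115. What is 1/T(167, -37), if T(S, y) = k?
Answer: -1/115 ≈ -0.0086956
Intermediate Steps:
T(S, y) = -115
1/T(167, -37) = 1/(-115) = -1/115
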